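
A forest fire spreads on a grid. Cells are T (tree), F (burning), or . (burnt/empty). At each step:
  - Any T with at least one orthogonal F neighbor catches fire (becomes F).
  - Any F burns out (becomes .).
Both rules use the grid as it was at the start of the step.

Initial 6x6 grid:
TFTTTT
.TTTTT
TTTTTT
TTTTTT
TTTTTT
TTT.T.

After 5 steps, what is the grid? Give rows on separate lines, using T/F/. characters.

Step 1: 3 trees catch fire, 1 burn out
  F.FTTT
  .FTTTT
  TTTTTT
  TTTTTT
  TTTTTT
  TTT.T.
Step 2: 3 trees catch fire, 3 burn out
  ...FTT
  ..FTTT
  TFTTTT
  TTTTTT
  TTTTTT
  TTT.T.
Step 3: 5 trees catch fire, 3 burn out
  ....FT
  ...FTT
  F.FTTT
  TFTTTT
  TTTTTT
  TTT.T.
Step 4: 6 trees catch fire, 5 burn out
  .....F
  ....FT
  ...FTT
  F.FTTT
  TFTTTT
  TTT.T.
Step 5: 6 trees catch fire, 6 burn out
  ......
  .....F
  ....FT
  ...FTT
  F.FTTT
  TFT.T.

......
.....F
....FT
...FTT
F.FTTT
TFT.T.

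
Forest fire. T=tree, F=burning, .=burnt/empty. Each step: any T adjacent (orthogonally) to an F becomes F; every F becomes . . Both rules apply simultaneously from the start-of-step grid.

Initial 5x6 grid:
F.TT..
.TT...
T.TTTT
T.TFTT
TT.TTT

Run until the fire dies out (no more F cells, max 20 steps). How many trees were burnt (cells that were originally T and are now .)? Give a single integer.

Answer: 14

Derivation:
Step 1: +4 fires, +2 burnt (F count now 4)
Step 2: +4 fires, +4 burnt (F count now 4)
Step 3: +3 fires, +4 burnt (F count now 3)
Step 4: +2 fires, +3 burnt (F count now 2)
Step 5: +1 fires, +2 burnt (F count now 1)
Step 6: +0 fires, +1 burnt (F count now 0)
Fire out after step 6
Initially T: 18, now '.': 26
Total burnt (originally-T cells now '.'): 14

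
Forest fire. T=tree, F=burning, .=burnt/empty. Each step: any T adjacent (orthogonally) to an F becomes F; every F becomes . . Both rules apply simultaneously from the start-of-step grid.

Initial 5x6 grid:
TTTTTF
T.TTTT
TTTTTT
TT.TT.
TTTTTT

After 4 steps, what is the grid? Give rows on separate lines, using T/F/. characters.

Step 1: 2 trees catch fire, 1 burn out
  TTTTF.
  T.TTTF
  TTTTTT
  TT.TT.
  TTTTTT
Step 2: 3 trees catch fire, 2 burn out
  TTTF..
  T.TTF.
  TTTTTF
  TT.TT.
  TTTTTT
Step 3: 3 trees catch fire, 3 burn out
  TTF...
  T.TF..
  TTTTF.
  TT.TT.
  TTTTTT
Step 4: 4 trees catch fire, 3 burn out
  TF....
  T.F...
  TTTF..
  TT.TF.
  TTTTTT

TF....
T.F...
TTTF..
TT.TF.
TTTTTT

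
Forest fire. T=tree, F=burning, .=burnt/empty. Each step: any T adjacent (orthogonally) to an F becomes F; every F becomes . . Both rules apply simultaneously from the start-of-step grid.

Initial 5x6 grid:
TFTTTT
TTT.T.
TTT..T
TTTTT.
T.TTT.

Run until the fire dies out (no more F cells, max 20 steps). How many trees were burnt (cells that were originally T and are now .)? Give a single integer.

Answer: 21

Derivation:
Step 1: +3 fires, +1 burnt (F count now 3)
Step 2: +4 fires, +3 burnt (F count now 4)
Step 3: +4 fires, +4 burnt (F count now 4)
Step 4: +4 fires, +4 burnt (F count now 4)
Step 5: +3 fires, +4 burnt (F count now 3)
Step 6: +2 fires, +3 burnt (F count now 2)
Step 7: +1 fires, +2 burnt (F count now 1)
Step 8: +0 fires, +1 burnt (F count now 0)
Fire out after step 8
Initially T: 22, now '.': 29
Total burnt (originally-T cells now '.'): 21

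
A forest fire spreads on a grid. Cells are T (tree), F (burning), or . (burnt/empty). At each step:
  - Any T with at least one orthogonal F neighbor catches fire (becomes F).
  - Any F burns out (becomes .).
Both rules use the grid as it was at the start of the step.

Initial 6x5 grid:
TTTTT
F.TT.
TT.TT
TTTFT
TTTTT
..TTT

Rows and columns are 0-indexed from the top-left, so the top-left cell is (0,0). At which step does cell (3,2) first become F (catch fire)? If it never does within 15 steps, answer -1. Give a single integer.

Step 1: cell (3,2)='F' (+6 fires, +2 burnt)
  -> target ignites at step 1
Step 2: cell (3,2)='.' (+9 fires, +6 burnt)
Step 3: cell (3,2)='.' (+7 fires, +9 burnt)
Step 4: cell (3,2)='.' (+1 fires, +7 burnt)
Step 5: cell (3,2)='.' (+0 fires, +1 burnt)
  fire out at step 5

1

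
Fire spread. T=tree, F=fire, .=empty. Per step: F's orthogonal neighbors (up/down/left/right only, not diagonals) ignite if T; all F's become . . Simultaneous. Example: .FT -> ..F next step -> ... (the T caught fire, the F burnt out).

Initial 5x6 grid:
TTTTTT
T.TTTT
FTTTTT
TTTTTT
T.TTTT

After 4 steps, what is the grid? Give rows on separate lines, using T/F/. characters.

Step 1: 3 trees catch fire, 1 burn out
  TTTTTT
  F.TTTT
  .FTTTT
  FTTTTT
  T.TTTT
Step 2: 4 trees catch fire, 3 burn out
  FTTTTT
  ..TTTT
  ..FTTT
  .FTTTT
  F.TTTT
Step 3: 4 trees catch fire, 4 burn out
  .FTTTT
  ..FTTT
  ...FTT
  ..FTTT
  ..TTTT
Step 4: 5 trees catch fire, 4 burn out
  ..FTTT
  ...FTT
  ....FT
  ...FTT
  ..FTTT

..FTTT
...FTT
....FT
...FTT
..FTTT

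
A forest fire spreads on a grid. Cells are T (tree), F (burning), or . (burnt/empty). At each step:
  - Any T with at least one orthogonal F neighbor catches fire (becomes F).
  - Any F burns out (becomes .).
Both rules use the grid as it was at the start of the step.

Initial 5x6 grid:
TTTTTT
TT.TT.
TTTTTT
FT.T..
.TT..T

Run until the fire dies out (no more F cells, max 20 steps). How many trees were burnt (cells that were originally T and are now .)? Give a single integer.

Step 1: +2 fires, +1 burnt (F count now 2)
Step 2: +3 fires, +2 burnt (F count now 3)
Step 3: +4 fires, +3 burnt (F count now 4)
Step 4: +2 fires, +4 burnt (F count now 2)
Step 5: +4 fires, +2 burnt (F count now 4)
Step 6: +3 fires, +4 burnt (F count now 3)
Step 7: +1 fires, +3 burnt (F count now 1)
Step 8: +1 fires, +1 burnt (F count now 1)
Step 9: +0 fires, +1 burnt (F count now 0)
Fire out after step 9
Initially T: 21, now '.': 29
Total burnt (originally-T cells now '.'): 20

Answer: 20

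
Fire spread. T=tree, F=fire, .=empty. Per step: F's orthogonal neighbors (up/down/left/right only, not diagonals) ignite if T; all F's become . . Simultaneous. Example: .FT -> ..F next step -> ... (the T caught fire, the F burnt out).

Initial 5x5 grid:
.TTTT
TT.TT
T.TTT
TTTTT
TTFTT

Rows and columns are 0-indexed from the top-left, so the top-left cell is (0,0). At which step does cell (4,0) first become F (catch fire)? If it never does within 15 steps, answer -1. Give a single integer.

Step 1: cell (4,0)='T' (+3 fires, +1 burnt)
Step 2: cell (4,0)='F' (+5 fires, +3 burnt)
  -> target ignites at step 2
Step 3: cell (4,0)='.' (+3 fires, +5 burnt)
Step 4: cell (4,0)='.' (+3 fires, +3 burnt)
Step 5: cell (4,0)='.' (+3 fires, +3 burnt)
Step 6: cell (4,0)='.' (+3 fires, +3 burnt)
Step 7: cell (4,0)='.' (+1 fires, +3 burnt)
Step 8: cell (4,0)='.' (+0 fires, +1 burnt)
  fire out at step 8

2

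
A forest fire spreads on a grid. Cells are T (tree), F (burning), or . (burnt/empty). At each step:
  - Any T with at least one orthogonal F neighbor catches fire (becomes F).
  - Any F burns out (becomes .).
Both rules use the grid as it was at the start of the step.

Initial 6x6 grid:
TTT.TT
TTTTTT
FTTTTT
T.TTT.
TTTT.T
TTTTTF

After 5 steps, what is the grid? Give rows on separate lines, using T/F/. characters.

Step 1: 5 trees catch fire, 2 burn out
  TTT.TT
  FTTTTT
  .FTTTT
  F.TTT.
  TTTT.F
  TTTTF.
Step 2: 5 trees catch fire, 5 burn out
  FTT.TT
  .FTTTT
  ..FTTT
  ..TTT.
  FTTT..
  TTTF..
Step 3: 8 trees catch fire, 5 burn out
  .FT.TT
  ..FTTT
  ...FTT
  ..FTT.
  .FTF..
  FTF...
Step 4: 6 trees catch fire, 8 burn out
  ..F.TT
  ...FTT
  ....FT
  ...FT.
  ..F...
  .F....
Step 5: 3 trees catch fire, 6 burn out
  ....TT
  ....FT
  .....F
  ....F.
  ......
  ......

....TT
....FT
.....F
....F.
......
......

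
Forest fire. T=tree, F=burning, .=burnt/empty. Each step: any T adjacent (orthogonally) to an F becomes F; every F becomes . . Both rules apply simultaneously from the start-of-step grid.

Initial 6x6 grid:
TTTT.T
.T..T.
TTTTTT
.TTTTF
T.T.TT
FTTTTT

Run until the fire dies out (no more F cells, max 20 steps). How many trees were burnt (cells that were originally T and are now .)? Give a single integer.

Answer: 25

Derivation:
Step 1: +5 fires, +2 burnt (F count now 5)
Step 2: +5 fires, +5 burnt (F count now 5)
Step 3: +6 fires, +5 burnt (F count now 6)
Step 4: +2 fires, +6 burnt (F count now 2)
Step 5: +1 fires, +2 burnt (F count now 1)
Step 6: +2 fires, +1 burnt (F count now 2)
Step 7: +1 fires, +2 burnt (F count now 1)
Step 8: +2 fires, +1 burnt (F count now 2)
Step 9: +1 fires, +2 burnt (F count now 1)
Step 10: +0 fires, +1 burnt (F count now 0)
Fire out after step 10
Initially T: 26, now '.': 35
Total burnt (originally-T cells now '.'): 25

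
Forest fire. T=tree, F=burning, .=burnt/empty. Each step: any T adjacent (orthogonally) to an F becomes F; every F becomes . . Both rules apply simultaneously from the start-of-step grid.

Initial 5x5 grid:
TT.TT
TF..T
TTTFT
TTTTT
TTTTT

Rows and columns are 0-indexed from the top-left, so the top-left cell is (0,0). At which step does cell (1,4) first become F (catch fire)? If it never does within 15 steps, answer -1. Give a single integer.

Step 1: cell (1,4)='T' (+6 fires, +2 burnt)
Step 2: cell (1,4)='F' (+7 fires, +6 burnt)
  -> target ignites at step 2
Step 3: cell (1,4)='.' (+5 fires, +7 burnt)
Step 4: cell (1,4)='.' (+2 fires, +5 burnt)
Step 5: cell (1,4)='.' (+0 fires, +2 burnt)
  fire out at step 5

2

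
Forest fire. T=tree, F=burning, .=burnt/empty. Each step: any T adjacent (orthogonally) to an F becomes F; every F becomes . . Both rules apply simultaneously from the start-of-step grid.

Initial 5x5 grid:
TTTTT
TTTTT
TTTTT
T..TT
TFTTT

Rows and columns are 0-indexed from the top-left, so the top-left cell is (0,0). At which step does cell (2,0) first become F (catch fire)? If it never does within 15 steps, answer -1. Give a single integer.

Step 1: cell (2,0)='T' (+2 fires, +1 burnt)
Step 2: cell (2,0)='T' (+2 fires, +2 burnt)
Step 3: cell (2,0)='F' (+3 fires, +2 burnt)
  -> target ignites at step 3
Step 4: cell (2,0)='.' (+4 fires, +3 burnt)
Step 5: cell (2,0)='.' (+5 fires, +4 burnt)
Step 6: cell (2,0)='.' (+4 fires, +5 burnt)
Step 7: cell (2,0)='.' (+2 fires, +4 burnt)
Step 8: cell (2,0)='.' (+0 fires, +2 burnt)
  fire out at step 8

3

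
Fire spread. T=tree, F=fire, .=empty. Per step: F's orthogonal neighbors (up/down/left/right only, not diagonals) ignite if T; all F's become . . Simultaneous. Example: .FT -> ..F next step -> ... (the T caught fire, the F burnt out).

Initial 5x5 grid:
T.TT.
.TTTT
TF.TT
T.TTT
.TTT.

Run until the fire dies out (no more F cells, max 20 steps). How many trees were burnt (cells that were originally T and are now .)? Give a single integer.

Step 1: +2 fires, +1 burnt (F count now 2)
Step 2: +2 fires, +2 burnt (F count now 2)
Step 3: +2 fires, +2 burnt (F count now 2)
Step 4: +3 fires, +2 burnt (F count now 3)
Step 5: +2 fires, +3 burnt (F count now 2)
Step 6: +3 fires, +2 burnt (F count now 3)
Step 7: +1 fires, +3 burnt (F count now 1)
Step 8: +1 fires, +1 burnt (F count now 1)
Step 9: +0 fires, +1 burnt (F count now 0)
Fire out after step 9
Initially T: 17, now '.': 24
Total burnt (originally-T cells now '.'): 16

Answer: 16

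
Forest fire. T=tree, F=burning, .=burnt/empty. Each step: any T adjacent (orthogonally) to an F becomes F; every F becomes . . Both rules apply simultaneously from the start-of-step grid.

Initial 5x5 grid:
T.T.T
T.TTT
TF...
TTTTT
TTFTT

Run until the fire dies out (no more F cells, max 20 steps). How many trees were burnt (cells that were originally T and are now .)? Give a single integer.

Step 1: +5 fires, +2 burnt (F count now 5)
Step 2: +5 fires, +5 burnt (F count now 5)
Step 3: +2 fires, +5 burnt (F count now 2)
Step 4: +0 fires, +2 burnt (F count now 0)
Fire out after step 4
Initially T: 17, now '.': 20
Total burnt (originally-T cells now '.'): 12

Answer: 12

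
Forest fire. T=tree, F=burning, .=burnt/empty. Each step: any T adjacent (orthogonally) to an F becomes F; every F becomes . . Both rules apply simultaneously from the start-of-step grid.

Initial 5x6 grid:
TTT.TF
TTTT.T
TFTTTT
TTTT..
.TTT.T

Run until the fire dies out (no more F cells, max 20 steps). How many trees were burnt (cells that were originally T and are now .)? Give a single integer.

Answer: 21

Derivation:
Step 1: +6 fires, +2 burnt (F count now 6)
Step 2: +8 fires, +6 burnt (F count now 8)
Step 3: +6 fires, +8 burnt (F count now 6)
Step 4: +1 fires, +6 burnt (F count now 1)
Step 5: +0 fires, +1 burnt (F count now 0)
Fire out after step 5
Initially T: 22, now '.': 29
Total burnt (originally-T cells now '.'): 21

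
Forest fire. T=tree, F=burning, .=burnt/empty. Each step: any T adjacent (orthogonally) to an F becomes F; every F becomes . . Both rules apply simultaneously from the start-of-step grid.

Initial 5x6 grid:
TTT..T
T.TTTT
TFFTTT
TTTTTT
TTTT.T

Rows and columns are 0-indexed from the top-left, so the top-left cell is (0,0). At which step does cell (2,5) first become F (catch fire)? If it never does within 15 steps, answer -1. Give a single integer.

Step 1: cell (2,5)='T' (+5 fires, +2 burnt)
Step 2: cell (2,5)='T' (+8 fires, +5 burnt)
Step 3: cell (2,5)='F' (+7 fires, +8 burnt)
  -> target ignites at step 3
Step 4: cell (2,5)='.' (+2 fires, +7 burnt)
Step 5: cell (2,5)='.' (+2 fires, +2 burnt)
Step 6: cell (2,5)='.' (+0 fires, +2 burnt)
  fire out at step 6

3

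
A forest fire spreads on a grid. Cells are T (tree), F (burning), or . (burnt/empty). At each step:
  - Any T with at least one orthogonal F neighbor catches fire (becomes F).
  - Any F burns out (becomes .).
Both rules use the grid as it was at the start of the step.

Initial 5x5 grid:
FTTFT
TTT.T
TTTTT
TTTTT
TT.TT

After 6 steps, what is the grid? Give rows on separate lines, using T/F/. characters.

Step 1: 4 trees catch fire, 2 burn out
  .FF.F
  FTT.T
  TTTTT
  TTTTT
  TT.TT
Step 2: 4 trees catch fire, 4 burn out
  .....
  .FF.F
  FTTTT
  TTTTT
  TT.TT
Step 3: 4 trees catch fire, 4 burn out
  .....
  .....
  .FFTF
  FTTTT
  TT.TT
Step 4: 5 trees catch fire, 4 burn out
  .....
  .....
  ...F.
  .FFTF
  FT.TT
Step 5: 3 trees catch fire, 5 burn out
  .....
  .....
  .....
  ...F.
  .F.TF
Step 6: 1 trees catch fire, 3 burn out
  .....
  .....
  .....
  .....
  ...F.

.....
.....
.....
.....
...F.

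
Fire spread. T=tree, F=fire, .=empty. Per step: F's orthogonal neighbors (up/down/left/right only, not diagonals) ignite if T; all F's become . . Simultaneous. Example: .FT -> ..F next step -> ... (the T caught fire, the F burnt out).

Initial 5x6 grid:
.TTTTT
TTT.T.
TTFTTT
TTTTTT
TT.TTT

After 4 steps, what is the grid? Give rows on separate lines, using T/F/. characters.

Step 1: 4 trees catch fire, 1 burn out
  .TTTTT
  TTF.T.
  TF.FTT
  TTFTTT
  TT.TTT
Step 2: 6 trees catch fire, 4 burn out
  .TFTTT
  TF..T.
  F...FT
  TF.FTT
  TT.TTT
Step 3: 9 trees catch fire, 6 burn out
  .F.FTT
  F...F.
  .....F
  F...FT
  TF.FTT
Step 4: 4 trees catch fire, 9 burn out
  ....FT
  ......
  ......
  .....F
  F...FT

....FT
......
......
.....F
F...FT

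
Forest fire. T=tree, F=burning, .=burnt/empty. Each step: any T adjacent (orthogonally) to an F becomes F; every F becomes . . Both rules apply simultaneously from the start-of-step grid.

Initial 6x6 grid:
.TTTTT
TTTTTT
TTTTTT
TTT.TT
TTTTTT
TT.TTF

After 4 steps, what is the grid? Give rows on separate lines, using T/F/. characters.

Step 1: 2 trees catch fire, 1 burn out
  .TTTTT
  TTTTTT
  TTTTTT
  TTT.TT
  TTTTTF
  TT.TF.
Step 2: 3 trees catch fire, 2 burn out
  .TTTTT
  TTTTTT
  TTTTTT
  TTT.TF
  TTTTF.
  TT.F..
Step 3: 3 trees catch fire, 3 burn out
  .TTTTT
  TTTTTT
  TTTTTF
  TTT.F.
  TTTF..
  TT....
Step 4: 3 trees catch fire, 3 burn out
  .TTTTT
  TTTTTF
  TTTTF.
  TTT...
  TTF...
  TT....

.TTTTT
TTTTTF
TTTTF.
TTT...
TTF...
TT....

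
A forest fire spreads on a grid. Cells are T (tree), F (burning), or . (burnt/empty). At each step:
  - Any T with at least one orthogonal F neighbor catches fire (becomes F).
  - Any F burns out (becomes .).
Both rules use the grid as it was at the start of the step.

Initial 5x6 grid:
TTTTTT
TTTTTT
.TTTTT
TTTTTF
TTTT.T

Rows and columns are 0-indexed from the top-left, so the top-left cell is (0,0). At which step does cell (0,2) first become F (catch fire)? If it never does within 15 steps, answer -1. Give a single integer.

Step 1: cell (0,2)='T' (+3 fires, +1 burnt)
Step 2: cell (0,2)='T' (+3 fires, +3 burnt)
Step 3: cell (0,2)='T' (+5 fires, +3 burnt)
Step 4: cell (0,2)='T' (+5 fires, +5 burnt)
Step 5: cell (0,2)='T' (+5 fires, +5 burnt)
Step 6: cell (0,2)='F' (+3 fires, +5 burnt)
  -> target ignites at step 6
Step 7: cell (0,2)='.' (+2 fires, +3 burnt)
Step 8: cell (0,2)='.' (+1 fires, +2 burnt)
Step 9: cell (0,2)='.' (+0 fires, +1 burnt)
  fire out at step 9

6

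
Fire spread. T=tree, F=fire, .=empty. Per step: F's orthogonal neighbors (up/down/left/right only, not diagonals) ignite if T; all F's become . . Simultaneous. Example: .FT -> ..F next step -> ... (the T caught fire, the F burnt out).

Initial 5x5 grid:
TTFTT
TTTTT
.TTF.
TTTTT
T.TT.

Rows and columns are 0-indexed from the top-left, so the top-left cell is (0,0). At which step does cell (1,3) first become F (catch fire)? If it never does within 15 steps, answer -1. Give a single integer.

Step 1: cell (1,3)='F' (+6 fires, +2 burnt)
  -> target ignites at step 1
Step 2: cell (1,3)='.' (+8 fires, +6 burnt)
Step 3: cell (1,3)='.' (+3 fires, +8 burnt)
Step 4: cell (1,3)='.' (+1 fires, +3 burnt)
Step 5: cell (1,3)='.' (+1 fires, +1 burnt)
Step 6: cell (1,3)='.' (+0 fires, +1 burnt)
  fire out at step 6

1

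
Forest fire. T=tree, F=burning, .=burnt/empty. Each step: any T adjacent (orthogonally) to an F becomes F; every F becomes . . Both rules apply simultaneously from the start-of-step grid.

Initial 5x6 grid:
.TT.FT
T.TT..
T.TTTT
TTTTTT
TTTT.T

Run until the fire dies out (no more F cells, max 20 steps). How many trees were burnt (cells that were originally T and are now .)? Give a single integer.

Answer: 1

Derivation:
Step 1: +1 fires, +1 burnt (F count now 1)
Step 2: +0 fires, +1 burnt (F count now 0)
Fire out after step 2
Initially T: 22, now '.': 9
Total burnt (originally-T cells now '.'): 1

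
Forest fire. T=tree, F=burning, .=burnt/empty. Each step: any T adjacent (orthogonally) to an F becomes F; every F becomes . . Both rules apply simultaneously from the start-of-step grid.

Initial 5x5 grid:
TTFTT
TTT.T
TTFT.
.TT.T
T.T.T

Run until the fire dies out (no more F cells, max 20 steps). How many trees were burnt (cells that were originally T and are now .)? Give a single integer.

Answer: 14

Derivation:
Step 1: +6 fires, +2 burnt (F count now 6)
Step 2: +6 fires, +6 burnt (F count now 6)
Step 3: +2 fires, +6 burnt (F count now 2)
Step 4: +0 fires, +2 burnt (F count now 0)
Fire out after step 4
Initially T: 17, now '.': 22
Total burnt (originally-T cells now '.'): 14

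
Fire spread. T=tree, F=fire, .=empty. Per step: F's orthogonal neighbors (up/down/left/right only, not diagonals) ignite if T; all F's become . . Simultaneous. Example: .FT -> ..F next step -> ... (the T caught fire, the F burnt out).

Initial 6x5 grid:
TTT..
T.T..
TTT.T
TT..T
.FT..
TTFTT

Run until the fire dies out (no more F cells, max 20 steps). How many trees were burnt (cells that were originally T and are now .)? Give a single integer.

Step 1: +4 fires, +2 burnt (F count now 4)
Step 2: +4 fires, +4 burnt (F count now 4)
Step 3: +2 fires, +4 burnt (F count now 2)
Step 4: +2 fires, +2 burnt (F count now 2)
Step 5: +2 fires, +2 burnt (F count now 2)
Step 6: +1 fires, +2 burnt (F count now 1)
Step 7: +0 fires, +1 burnt (F count now 0)
Fire out after step 7
Initially T: 17, now '.': 28
Total burnt (originally-T cells now '.'): 15

Answer: 15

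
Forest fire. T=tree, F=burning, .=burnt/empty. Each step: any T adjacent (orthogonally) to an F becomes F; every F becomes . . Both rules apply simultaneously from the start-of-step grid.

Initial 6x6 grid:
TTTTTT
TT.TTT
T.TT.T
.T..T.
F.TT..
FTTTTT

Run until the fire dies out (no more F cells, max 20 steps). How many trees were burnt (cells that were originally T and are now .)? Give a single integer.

Answer: 7

Derivation:
Step 1: +1 fires, +2 burnt (F count now 1)
Step 2: +1 fires, +1 burnt (F count now 1)
Step 3: +2 fires, +1 burnt (F count now 2)
Step 4: +2 fires, +2 burnt (F count now 2)
Step 5: +1 fires, +2 burnt (F count now 1)
Step 6: +0 fires, +1 burnt (F count now 0)
Fire out after step 6
Initially T: 24, now '.': 19
Total burnt (originally-T cells now '.'): 7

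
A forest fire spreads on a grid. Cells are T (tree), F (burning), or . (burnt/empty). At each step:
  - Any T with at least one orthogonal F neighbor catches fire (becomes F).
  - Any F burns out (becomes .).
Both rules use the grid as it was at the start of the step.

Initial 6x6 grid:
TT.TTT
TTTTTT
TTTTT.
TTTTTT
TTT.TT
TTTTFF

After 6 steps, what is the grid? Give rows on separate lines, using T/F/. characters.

Step 1: 3 trees catch fire, 2 burn out
  TT.TTT
  TTTTTT
  TTTTT.
  TTTTTT
  TTT.FF
  TTTF..
Step 2: 3 trees catch fire, 3 burn out
  TT.TTT
  TTTTTT
  TTTTT.
  TTTTFF
  TTT...
  TTF...
Step 3: 4 trees catch fire, 3 burn out
  TT.TTT
  TTTTTT
  TTTTF.
  TTTF..
  TTF...
  TF....
Step 4: 5 trees catch fire, 4 burn out
  TT.TTT
  TTTTFT
  TTTF..
  TTF...
  TF....
  F.....
Step 5: 6 trees catch fire, 5 burn out
  TT.TFT
  TTTF.F
  TTF...
  TF....
  F.....
  ......
Step 6: 5 trees catch fire, 6 burn out
  TT.F.F
  TTF...
  TF....
  F.....
  ......
  ......

TT.F.F
TTF...
TF....
F.....
......
......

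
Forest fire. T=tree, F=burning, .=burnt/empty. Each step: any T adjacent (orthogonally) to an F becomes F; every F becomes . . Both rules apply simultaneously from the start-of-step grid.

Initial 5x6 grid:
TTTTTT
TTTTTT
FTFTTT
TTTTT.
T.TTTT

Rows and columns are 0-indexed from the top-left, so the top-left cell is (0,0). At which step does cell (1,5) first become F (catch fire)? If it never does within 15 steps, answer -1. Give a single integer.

Step 1: cell (1,5)='T' (+6 fires, +2 burnt)
Step 2: cell (1,5)='T' (+9 fires, +6 burnt)
Step 3: cell (1,5)='T' (+6 fires, +9 burnt)
Step 4: cell (1,5)='F' (+3 fires, +6 burnt)
  -> target ignites at step 4
Step 5: cell (1,5)='.' (+2 fires, +3 burnt)
Step 6: cell (1,5)='.' (+0 fires, +2 burnt)
  fire out at step 6

4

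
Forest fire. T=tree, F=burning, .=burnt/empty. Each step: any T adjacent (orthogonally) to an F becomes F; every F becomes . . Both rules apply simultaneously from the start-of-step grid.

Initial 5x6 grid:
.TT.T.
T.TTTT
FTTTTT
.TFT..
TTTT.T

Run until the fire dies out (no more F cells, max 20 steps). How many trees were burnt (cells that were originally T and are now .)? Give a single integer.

Step 1: +6 fires, +2 burnt (F count now 6)
Step 2: +4 fires, +6 burnt (F count now 4)
Step 3: +4 fires, +4 burnt (F count now 4)
Step 4: +3 fires, +4 burnt (F count now 3)
Step 5: +2 fires, +3 burnt (F count now 2)
Step 6: +0 fires, +2 burnt (F count now 0)
Fire out after step 6
Initially T: 20, now '.': 29
Total burnt (originally-T cells now '.'): 19

Answer: 19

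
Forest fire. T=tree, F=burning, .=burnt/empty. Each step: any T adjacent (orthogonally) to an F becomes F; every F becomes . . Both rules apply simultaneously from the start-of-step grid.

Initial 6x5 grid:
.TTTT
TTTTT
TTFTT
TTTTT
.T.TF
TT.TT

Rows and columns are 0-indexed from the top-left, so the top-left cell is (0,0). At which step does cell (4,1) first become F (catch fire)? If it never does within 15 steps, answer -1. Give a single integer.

Step 1: cell (4,1)='T' (+7 fires, +2 burnt)
Step 2: cell (4,1)='T' (+8 fires, +7 burnt)
Step 3: cell (4,1)='F' (+6 fires, +8 burnt)
  -> target ignites at step 3
Step 4: cell (4,1)='.' (+2 fires, +6 burnt)
Step 5: cell (4,1)='.' (+1 fires, +2 burnt)
Step 6: cell (4,1)='.' (+0 fires, +1 burnt)
  fire out at step 6

3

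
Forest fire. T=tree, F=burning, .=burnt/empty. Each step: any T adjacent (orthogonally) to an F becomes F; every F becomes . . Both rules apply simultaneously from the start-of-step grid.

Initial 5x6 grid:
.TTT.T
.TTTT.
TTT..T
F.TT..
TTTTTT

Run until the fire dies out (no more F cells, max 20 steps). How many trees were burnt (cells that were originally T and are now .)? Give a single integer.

Answer: 18

Derivation:
Step 1: +2 fires, +1 burnt (F count now 2)
Step 2: +2 fires, +2 burnt (F count now 2)
Step 3: +3 fires, +2 burnt (F count now 3)
Step 4: +4 fires, +3 burnt (F count now 4)
Step 5: +4 fires, +4 burnt (F count now 4)
Step 6: +3 fires, +4 burnt (F count now 3)
Step 7: +0 fires, +3 burnt (F count now 0)
Fire out after step 7
Initially T: 20, now '.': 28
Total burnt (originally-T cells now '.'): 18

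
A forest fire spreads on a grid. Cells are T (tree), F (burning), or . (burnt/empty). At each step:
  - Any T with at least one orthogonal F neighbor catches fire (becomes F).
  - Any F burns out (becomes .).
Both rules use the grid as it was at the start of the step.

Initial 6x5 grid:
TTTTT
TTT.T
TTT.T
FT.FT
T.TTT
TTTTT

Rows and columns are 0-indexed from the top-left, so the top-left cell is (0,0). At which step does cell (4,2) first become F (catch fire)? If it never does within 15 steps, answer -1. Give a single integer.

Step 1: cell (4,2)='T' (+5 fires, +2 burnt)
Step 2: cell (4,2)='F' (+7 fires, +5 burnt)
  -> target ignites at step 2
Step 3: cell (4,2)='.' (+7 fires, +7 burnt)
Step 4: cell (4,2)='.' (+3 fires, +7 burnt)
Step 5: cell (4,2)='.' (+2 fires, +3 burnt)
Step 6: cell (4,2)='.' (+0 fires, +2 burnt)
  fire out at step 6

2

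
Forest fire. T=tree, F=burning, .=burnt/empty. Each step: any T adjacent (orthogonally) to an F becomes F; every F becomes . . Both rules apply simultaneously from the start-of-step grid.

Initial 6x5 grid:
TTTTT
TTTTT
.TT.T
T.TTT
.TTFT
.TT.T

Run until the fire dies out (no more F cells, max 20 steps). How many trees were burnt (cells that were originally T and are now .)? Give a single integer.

Step 1: +3 fires, +1 burnt (F count now 3)
Step 2: +5 fires, +3 burnt (F count now 5)
Step 3: +3 fires, +5 burnt (F count now 3)
Step 4: +3 fires, +3 burnt (F count now 3)
Step 5: +4 fires, +3 burnt (F count now 4)
Step 6: +3 fires, +4 burnt (F count now 3)
Step 7: +1 fires, +3 burnt (F count now 1)
Step 8: +0 fires, +1 burnt (F count now 0)
Fire out after step 8
Initially T: 23, now '.': 29
Total burnt (originally-T cells now '.'): 22

Answer: 22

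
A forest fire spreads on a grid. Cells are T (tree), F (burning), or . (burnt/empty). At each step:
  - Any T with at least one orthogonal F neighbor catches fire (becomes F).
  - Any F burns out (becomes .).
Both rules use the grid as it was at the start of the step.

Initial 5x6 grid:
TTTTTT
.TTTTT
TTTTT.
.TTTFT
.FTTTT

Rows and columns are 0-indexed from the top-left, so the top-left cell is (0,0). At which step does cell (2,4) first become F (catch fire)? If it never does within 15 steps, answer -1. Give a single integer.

Step 1: cell (2,4)='F' (+6 fires, +2 burnt)
  -> target ignites at step 1
Step 2: cell (2,4)='.' (+6 fires, +6 burnt)
Step 3: cell (2,4)='.' (+6 fires, +6 burnt)
Step 4: cell (2,4)='.' (+4 fires, +6 burnt)
Step 5: cell (2,4)='.' (+2 fires, +4 burnt)
Step 6: cell (2,4)='.' (+0 fires, +2 burnt)
  fire out at step 6

1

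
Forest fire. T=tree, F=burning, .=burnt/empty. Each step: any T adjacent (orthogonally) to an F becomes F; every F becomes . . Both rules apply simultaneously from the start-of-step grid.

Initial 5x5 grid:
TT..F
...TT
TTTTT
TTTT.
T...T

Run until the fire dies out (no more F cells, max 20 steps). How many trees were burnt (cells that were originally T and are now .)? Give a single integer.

Step 1: +1 fires, +1 burnt (F count now 1)
Step 2: +2 fires, +1 burnt (F count now 2)
Step 3: +1 fires, +2 burnt (F count now 1)
Step 4: +2 fires, +1 burnt (F count now 2)
Step 5: +2 fires, +2 burnt (F count now 2)
Step 6: +2 fires, +2 burnt (F count now 2)
Step 7: +1 fires, +2 burnt (F count now 1)
Step 8: +1 fires, +1 burnt (F count now 1)
Step 9: +0 fires, +1 burnt (F count now 0)
Fire out after step 9
Initially T: 15, now '.': 22
Total burnt (originally-T cells now '.'): 12

Answer: 12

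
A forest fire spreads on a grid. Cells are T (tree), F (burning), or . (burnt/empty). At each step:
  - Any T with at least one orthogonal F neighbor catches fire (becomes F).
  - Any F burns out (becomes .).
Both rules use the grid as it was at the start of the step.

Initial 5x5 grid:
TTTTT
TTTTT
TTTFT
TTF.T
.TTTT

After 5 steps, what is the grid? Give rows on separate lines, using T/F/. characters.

Step 1: 5 trees catch fire, 2 burn out
  TTTTT
  TTTFT
  TTF.F
  TF..T
  .TFTT
Step 2: 8 trees catch fire, 5 burn out
  TTTFT
  TTF.F
  TF...
  F...F
  .F.FT
Step 3: 5 trees catch fire, 8 burn out
  TTF.F
  TF...
  F....
  .....
  ....F
Step 4: 2 trees catch fire, 5 burn out
  TF...
  F....
  .....
  .....
  .....
Step 5: 1 trees catch fire, 2 burn out
  F....
  .....
  .....
  .....
  .....

F....
.....
.....
.....
.....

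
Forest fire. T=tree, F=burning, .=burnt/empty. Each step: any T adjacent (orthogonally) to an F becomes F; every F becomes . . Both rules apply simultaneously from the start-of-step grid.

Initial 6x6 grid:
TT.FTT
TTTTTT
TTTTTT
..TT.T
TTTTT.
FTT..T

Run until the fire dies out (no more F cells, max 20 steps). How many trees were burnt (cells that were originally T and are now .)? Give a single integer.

Step 1: +4 fires, +2 burnt (F count now 4)
Step 2: +6 fires, +4 burnt (F count now 6)
Step 3: +6 fires, +6 burnt (F count now 6)
Step 4: +6 fires, +6 burnt (F count now 6)
Step 5: +4 fires, +6 burnt (F count now 4)
Step 6: +0 fires, +4 burnt (F count now 0)
Fire out after step 6
Initially T: 27, now '.': 35
Total burnt (originally-T cells now '.'): 26

Answer: 26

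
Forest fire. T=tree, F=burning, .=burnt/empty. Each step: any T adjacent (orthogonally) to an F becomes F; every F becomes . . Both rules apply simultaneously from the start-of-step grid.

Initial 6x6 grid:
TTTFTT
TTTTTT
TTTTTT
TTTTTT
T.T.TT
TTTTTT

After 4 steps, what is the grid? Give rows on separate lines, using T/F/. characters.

Step 1: 3 trees catch fire, 1 burn out
  TTF.FT
  TTTFTT
  TTTTTT
  TTTTTT
  T.T.TT
  TTTTTT
Step 2: 5 trees catch fire, 3 burn out
  TF...F
  TTF.FT
  TTTFTT
  TTTTTT
  T.T.TT
  TTTTTT
Step 3: 6 trees catch fire, 5 burn out
  F.....
  TF...F
  TTF.FT
  TTTFTT
  T.T.TT
  TTTTTT
Step 4: 5 trees catch fire, 6 burn out
  ......
  F.....
  TF...F
  TTF.FT
  T.T.TT
  TTTTTT

......
F.....
TF...F
TTF.FT
T.T.TT
TTTTTT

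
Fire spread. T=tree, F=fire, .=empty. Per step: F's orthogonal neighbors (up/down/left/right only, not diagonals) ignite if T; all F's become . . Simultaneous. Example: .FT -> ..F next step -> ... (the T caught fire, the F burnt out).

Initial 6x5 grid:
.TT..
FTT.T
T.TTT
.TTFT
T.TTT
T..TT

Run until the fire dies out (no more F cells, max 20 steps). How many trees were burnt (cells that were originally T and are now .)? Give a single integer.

Answer: 17

Derivation:
Step 1: +6 fires, +2 burnt (F count now 6)
Step 2: +8 fires, +6 burnt (F count now 8)
Step 3: +3 fires, +8 burnt (F count now 3)
Step 4: +0 fires, +3 burnt (F count now 0)
Fire out after step 4
Initially T: 19, now '.': 28
Total burnt (originally-T cells now '.'): 17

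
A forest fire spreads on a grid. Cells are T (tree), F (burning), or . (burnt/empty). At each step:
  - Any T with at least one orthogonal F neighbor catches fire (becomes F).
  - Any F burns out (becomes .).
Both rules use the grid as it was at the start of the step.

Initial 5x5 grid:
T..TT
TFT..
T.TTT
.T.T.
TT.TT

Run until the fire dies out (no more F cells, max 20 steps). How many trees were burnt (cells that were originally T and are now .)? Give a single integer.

Step 1: +2 fires, +1 burnt (F count now 2)
Step 2: +3 fires, +2 burnt (F count now 3)
Step 3: +1 fires, +3 burnt (F count now 1)
Step 4: +2 fires, +1 burnt (F count now 2)
Step 5: +1 fires, +2 burnt (F count now 1)
Step 6: +1 fires, +1 burnt (F count now 1)
Step 7: +0 fires, +1 burnt (F count now 0)
Fire out after step 7
Initially T: 15, now '.': 20
Total burnt (originally-T cells now '.'): 10

Answer: 10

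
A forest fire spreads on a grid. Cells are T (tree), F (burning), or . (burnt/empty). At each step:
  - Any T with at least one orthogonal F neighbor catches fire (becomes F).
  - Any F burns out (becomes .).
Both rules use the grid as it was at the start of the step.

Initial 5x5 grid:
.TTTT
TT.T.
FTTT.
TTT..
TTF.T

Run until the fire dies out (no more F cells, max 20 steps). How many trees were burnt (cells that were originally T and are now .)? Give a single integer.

Step 1: +5 fires, +2 burnt (F count now 5)
Step 2: +4 fires, +5 burnt (F count now 4)
Step 3: +2 fires, +4 burnt (F count now 2)
Step 4: +2 fires, +2 burnt (F count now 2)
Step 5: +1 fires, +2 burnt (F count now 1)
Step 6: +1 fires, +1 burnt (F count now 1)
Step 7: +0 fires, +1 burnt (F count now 0)
Fire out after step 7
Initially T: 16, now '.': 24
Total burnt (originally-T cells now '.'): 15

Answer: 15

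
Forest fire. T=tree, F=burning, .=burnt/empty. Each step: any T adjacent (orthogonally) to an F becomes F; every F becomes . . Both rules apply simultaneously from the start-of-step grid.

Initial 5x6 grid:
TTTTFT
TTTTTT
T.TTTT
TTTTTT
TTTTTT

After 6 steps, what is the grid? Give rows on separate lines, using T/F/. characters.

Step 1: 3 trees catch fire, 1 burn out
  TTTF.F
  TTTTFT
  T.TTTT
  TTTTTT
  TTTTTT
Step 2: 4 trees catch fire, 3 burn out
  TTF...
  TTTF.F
  T.TTFT
  TTTTTT
  TTTTTT
Step 3: 5 trees catch fire, 4 burn out
  TF....
  TTF...
  T.TF.F
  TTTTFT
  TTTTTT
Step 4: 6 trees catch fire, 5 burn out
  F.....
  TF....
  T.F...
  TTTF.F
  TTTTFT
Step 5: 4 trees catch fire, 6 burn out
  ......
  F.....
  T.....
  TTF...
  TTTF.F
Step 6: 3 trees catch fire, 4 burn out
  ......
  ......
  F.....
  TF....
  TTF...

......
......
F.....
TF....
TTF...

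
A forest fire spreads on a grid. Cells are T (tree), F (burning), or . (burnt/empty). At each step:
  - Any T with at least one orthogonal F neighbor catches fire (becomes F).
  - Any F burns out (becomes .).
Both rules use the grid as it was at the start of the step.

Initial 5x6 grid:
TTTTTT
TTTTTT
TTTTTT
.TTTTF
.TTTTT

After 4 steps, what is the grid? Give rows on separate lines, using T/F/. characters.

Step 1: 3 trees catch fire, 1 burn out
  TTTTTT
  TTTTTT
  TTTTTF
  .TTTF.
  .TTTTF
Step 2: 4 trees catch fire, 3 burn out
  TTTTTT
  TTTTTF
  TTTTF.
  .TTF..
  .TTTF.
Step 3: 5 trees catch fire, 4 burn out
  TTTTTF
  TTTTF.
  TTTF..
  .TF...
  .TTF..
Step 4: 5 trees catch fire, 5 burn out
  TTTTF.
  TTTF..
  TTF...
  .F....
  .TF...

TTTTF.
TTTF..
TTF...
.F....
.TF...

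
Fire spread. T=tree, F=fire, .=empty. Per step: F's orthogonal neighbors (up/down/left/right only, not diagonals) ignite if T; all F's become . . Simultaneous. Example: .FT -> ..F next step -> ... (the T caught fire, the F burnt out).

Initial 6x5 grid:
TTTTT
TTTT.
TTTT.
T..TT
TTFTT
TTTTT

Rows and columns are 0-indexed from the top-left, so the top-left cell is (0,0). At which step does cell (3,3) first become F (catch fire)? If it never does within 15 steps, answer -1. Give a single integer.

Step 1: cell (3,3)='T' (+3 fires, +1 burnt)
Step 2: cell (3,3)='F' (+5 fires, +3 burnt)
  -> target ignites at step 2
Step 3: cell (3,3)='.' (+5 fires, +5 burnt)
Step 4: cell (3,3)='.' (+3 fires, +5 burnt)
Step 5: cell (3,3)='.' (+4 fires, +3 burnt)
Step 6: cell (3,3)='.' (+4 fires, +4 burnt)
Step 7: cell (3,3)='.' (+1 fires, +4 burnt)
Step 8: cell (3,3)='.' (+0 fires, +1 burnt)
  fire out at step 8

2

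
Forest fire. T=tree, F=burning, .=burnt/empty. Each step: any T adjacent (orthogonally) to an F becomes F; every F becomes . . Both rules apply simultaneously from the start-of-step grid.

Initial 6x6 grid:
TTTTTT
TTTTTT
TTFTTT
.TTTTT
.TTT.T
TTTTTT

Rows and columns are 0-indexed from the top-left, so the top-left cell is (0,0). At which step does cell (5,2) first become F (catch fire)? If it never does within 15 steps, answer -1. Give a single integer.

Step 1: cell (5,2)='T' (+4 fires, +1 burnt)
Step 2: cell (5,2)='T' (+8 fires, +4 burnt)
Step 3: cell (5,2)='F' (+9 fires, +8 burnt)
  -> target ignites at step 3
Step 4: cell (5,2)='.' (+6 fires, +9 burnt)
Step 5: cell (5,2)='.' (+4 fires, +6 burnt)
Step 6: cell (5,2)='.' (+1 fires, +4 burnt)
Step 7: cell (5,2)='.' (+0 fires, +1 burnt)
  fire out at step 7

3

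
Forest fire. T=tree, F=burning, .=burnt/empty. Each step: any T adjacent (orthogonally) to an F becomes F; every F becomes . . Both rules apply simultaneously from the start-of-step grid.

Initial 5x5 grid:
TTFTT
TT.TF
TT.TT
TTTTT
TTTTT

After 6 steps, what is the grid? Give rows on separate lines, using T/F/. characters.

Step 1: 5 trees catch fire, 2 burn out
  TF.FF
  TT.F.
  TT.TF
  TTTTT
  TTTTT
Step 2: 4 trees catch fire, 5 burn out
  F....
  TF...
  TT.F.
  TTTTF
  TTTTT
Step 3: 4 trees catch fire, 4 burn out
  .....
  F....
  TF...
  TTTF.
  TTTTF
Step 4: 4 trees catch fire, 4 burn out
  .....
  .....
  F....
  TFF..
  TTTF.
Step 5: 3 trees catch fire, 4 burn out
  .....
  .....
  .....
  F....
  TFF..
Step 6: 1 trees catch fire, 3 burn out
  .....
  .....
  .....
  .....
  F....

.....
.....
.....
.....
F....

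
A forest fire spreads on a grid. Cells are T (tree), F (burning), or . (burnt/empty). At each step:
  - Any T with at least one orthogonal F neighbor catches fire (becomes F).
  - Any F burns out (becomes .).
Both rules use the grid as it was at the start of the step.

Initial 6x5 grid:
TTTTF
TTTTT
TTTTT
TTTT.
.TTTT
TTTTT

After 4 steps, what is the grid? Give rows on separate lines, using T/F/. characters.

Step 1: 2 trees catch fire, 1 burn out
  TTTF.
  TTTTF
  TTTTT
  TTTT.
  .TTTT
  TTTTT
Step 2: 3 trees catch fire, 2 burn out
  TTF..
  TTTF.
  TTTTF
  TTTT.
  .TTTT
  TTTTT
Step 3: 3 trees catch fire, 3 burn out
  TF...
  TTF..
  TTTF.
  TTTT.
  .TTTT
  TTTTT
Step 4: 4 trees catch fire, 3 burn out
  F....
  TF...
  TTF..
  TTTF.
  .TTTT
  TTTTT

F....
TF...
TTF..
TTTF.
.TTTT
TTTTT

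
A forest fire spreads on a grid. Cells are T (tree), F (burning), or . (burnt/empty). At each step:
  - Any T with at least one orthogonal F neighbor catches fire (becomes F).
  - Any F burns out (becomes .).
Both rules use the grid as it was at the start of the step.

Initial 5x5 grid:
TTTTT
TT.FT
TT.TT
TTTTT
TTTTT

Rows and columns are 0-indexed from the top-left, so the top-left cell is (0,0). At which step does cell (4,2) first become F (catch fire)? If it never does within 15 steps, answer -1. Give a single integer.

Step 1: cell (4,2)='T' (+3 fires, +1 burnt)
Step 2: cell (4,2)='T' (+4 fires, +3 burnt)
Step 3: cell (4,2)='T' (+4 fires, +4 burnt)
Step 4: cell (4,2)='F' (+5 fires, +4 burnt)
  -> target ignites at step 4
Step 5: cell (4,2)='.' (+4 fires, +5 burnt)
Step 6: cell (4,2)='.' (+2 fires, +4 burnt)
Step 7: cell (4,2)='.' (+0 fires, +2 burnt)
  fire out at step 7

4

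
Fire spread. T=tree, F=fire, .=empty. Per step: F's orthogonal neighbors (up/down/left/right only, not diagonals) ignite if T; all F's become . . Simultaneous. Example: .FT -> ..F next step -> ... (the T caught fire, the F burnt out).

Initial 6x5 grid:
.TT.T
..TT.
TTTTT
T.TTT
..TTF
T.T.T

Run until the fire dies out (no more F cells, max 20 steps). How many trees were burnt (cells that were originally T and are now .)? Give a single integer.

Step 1: +3 fires, +1 burnt (F count now 3)
Step 2: +3 fires, +3 burnt (F count now 3)
Step 3: +3 fires, +3 burnt (F count now 3)
Step 4: +2 fires, +3 burnt (F count now 2)
Step 5: +2 fires, +2 burnt (F count now 2)
Step 6: +2 fires, +2 burnt (F count now 2)
Step 7: +2 fires, +2 burnt (F count now 2)
Step 8: +0 fires, +2 burnt (F count now 0)
Fire out after step 8
Initially T: 19, now '.': 28
Total burnt (originally-T cells now '.'): 17

Answer: 17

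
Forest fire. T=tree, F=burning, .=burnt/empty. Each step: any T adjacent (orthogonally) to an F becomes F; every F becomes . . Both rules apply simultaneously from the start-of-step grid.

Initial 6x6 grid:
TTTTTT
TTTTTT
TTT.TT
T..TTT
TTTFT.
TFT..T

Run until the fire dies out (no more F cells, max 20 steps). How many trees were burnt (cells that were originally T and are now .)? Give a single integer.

Step 1: +6 fires, +2 burnt (F count now 6)
Step 2: +2 fires, +6 burnt (F count now 2)
Step 3: +3 fires, +2 burnt (F count now 3)
Step 4: +3 fires, +3 burnt (F count now 3)
Step 5: +5 fires, +3 burnt (F count now 5)
Step 6: +6 fires, +5 burnt (F count now 6)
Step 7: +2 fires, +6 burnt (F count now 2)
Step 8: +0 fires, +2 burnt (F count now 0)
Fire out after step 8
Initially T: 28, now '.': 35
Total burnt (originally-T cells now '.'): 27

Answer: 27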